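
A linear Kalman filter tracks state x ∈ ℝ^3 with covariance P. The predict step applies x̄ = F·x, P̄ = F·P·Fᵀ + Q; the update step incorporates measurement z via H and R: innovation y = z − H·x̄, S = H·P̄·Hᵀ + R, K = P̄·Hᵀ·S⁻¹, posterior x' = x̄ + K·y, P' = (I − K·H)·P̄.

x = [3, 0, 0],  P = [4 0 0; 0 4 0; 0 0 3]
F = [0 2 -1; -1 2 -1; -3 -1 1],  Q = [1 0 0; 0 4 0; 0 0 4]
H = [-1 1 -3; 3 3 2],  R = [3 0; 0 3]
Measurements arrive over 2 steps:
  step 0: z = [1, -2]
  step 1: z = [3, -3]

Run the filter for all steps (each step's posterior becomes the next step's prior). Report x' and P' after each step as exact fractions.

step 0: x̄ = F·x = [0, -3, -9]
step 0: P̄ = F·P·Fᵀ + Q = [20 19 -11; 19 27 1; -11 1 47]
step 0: y = z − H·x̄ = [-23, 25]
step 0: S = H·P̄·Hᵀ + R = [363 -147; -147 836]
step 0: K = P̄·Hᵀ·S⁻¹ = [40717/281859 13063/93953; 24760/281859 17185/93953; -32812/93953 1423/93953]
step 0: x' = x̄ + K·y = [43234/281859, -126182/281859, -55326/93953]
step 0: P' = (I − K·H)·P̄ = [611281/281859 -334724/281859 -118684/93953; -334724/281859 268693/281859 58793/93953; -118684/93953 58793/93953 91971/93953]
step 1: x̄ = F·x = [-1838/5997, -129620/281859, -169498/281859]
step 1: P̄ = F·P·Fᵀ + Q = [19724/5997 20395/5997 13958/5997; 20395/5997 3010678/281859 2511197/281859; 13958/5997 2511197/281859 6948781/281859]
step 1: y = z − H·x̄ = [380317/281859, 141437/281859]
step 1: S = H·P̄·Hᵀ + R = [54274156/281859 -60236401/281859; -60236401/281859 119340901/281859]
step 1: K = P̄·Hᵀ·S⁻¹ = [44624854/673789063 61869507/673789063; 86484177/673789063 139238326/673789063; -1013435933/3368945315 149026832/3368945315]
step 1: x' = x̄ + K·y = [-115248099/673789063, -123294571/673789063, -3318604333/3368945315]
step 1: P' = (I − K·H)·P̄ = [992982479/673789063 -556936606/673789063 -561264549/673789063; -556936606/673789063 515509658/673789063 270997911/673789063; -561264549/673789063 270997911/673789063 2400540033/3368945315]

step 0: x' = [43234/281859, -126182/281859, -55326/93953], P' = [611281/281859 -334724/281859 -118684/93953; -334724/281859 268693/281859 58793/93953; -118684/93953 58793/93953 91971/93953]
step 1: x' = [-115248099/673789063, -123294571/673789063, -3318604333/3368945315], P' = [992982479/673789063 -556936606/673789063 -561264549/673789063; -556936606/673789063 515509658/673789063 270997911/673789063; -561264549/673789063 270997911/673789063 2400540033/3368945315]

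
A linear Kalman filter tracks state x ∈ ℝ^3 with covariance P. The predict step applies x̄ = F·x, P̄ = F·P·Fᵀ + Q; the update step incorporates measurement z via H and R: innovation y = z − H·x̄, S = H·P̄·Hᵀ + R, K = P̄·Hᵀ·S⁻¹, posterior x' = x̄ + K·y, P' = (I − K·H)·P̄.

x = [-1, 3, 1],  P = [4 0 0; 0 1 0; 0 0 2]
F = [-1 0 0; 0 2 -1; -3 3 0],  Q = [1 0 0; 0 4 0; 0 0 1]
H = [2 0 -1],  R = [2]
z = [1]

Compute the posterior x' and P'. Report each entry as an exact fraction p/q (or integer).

x' = [-1/10, 17/10, -1/10]
P' = [24/5 -3/5 49/5; -3/5 41/5 -3/5; 49/5 -3/5 109/5]

x̄ = F·x = [1, 5, 12]
P̄ = F·P·Fᵀ + Q = [5 0 12; 0 10 6; 12 6 46]
y = z − H·x̄ = [11]
S = H·P̄·Hᵀ + R = [20]
K = P̄·Hᵀ·S⁻¹ = [-1/10; -3/10; -11/10]
x' = x̄ + K·y = [-1/10, 17/10, -1/10]
P' = (I − K·H)·P̄ = [24/5 -3/5 49/5; -3/5 41/5 -3/5; 49/5 -3/5 109/5]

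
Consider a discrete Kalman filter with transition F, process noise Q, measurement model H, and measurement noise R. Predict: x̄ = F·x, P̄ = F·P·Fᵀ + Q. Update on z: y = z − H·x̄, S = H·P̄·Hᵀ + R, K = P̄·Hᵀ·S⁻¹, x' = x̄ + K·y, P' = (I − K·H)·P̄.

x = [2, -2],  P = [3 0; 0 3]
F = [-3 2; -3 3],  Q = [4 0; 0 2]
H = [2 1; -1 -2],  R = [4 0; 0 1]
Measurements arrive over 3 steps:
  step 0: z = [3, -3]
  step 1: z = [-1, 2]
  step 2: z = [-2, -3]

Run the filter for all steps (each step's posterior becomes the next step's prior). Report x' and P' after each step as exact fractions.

step 0: x' = [5716/5647, 5393/5647], P' = [6683/5647 -3650/5647; -3650/5647 3288/5647]
step 1: x' = [-7788584/14901307, -9749811/14901307], P' = [16112354/14901307 -8610680/14901307; -8610680/14901307 7986276/14901307]
step 2: x' = [-15136541567/17925615398, 15034949726/8962807699], P' = [9690892865/8962807699 -5178501068/8962807699; -5178501068/8962807699 4802154612/8962807699]

step 0: x̄ = F·x = [-10, -12]
step 0: P̄ = F·P·Fᵀ + Q = [43 45; 45 56]
step 0: y = z − H·x̄ = [35, -37]
step 0: S = H·P̄·Hᵀ + R = [412 -423; -423 448]
step 0: K = P̄·Hᵀ·S⁻¹ = [2429/5647 617/5647; -1003/5647 -2926/5647]
step 0: x' = x̄ + K·y = [5716/5647, 5393/5647]
step 0: P' = (I − K·H)·P̄ = [6683/5647 -3650/5647; -3650/5647 3288/5647]
step 1: x̄ = F·x = [-6362/5647, -969/5647]
step 1: P̄ = F·P·Fᵀ + Q = [139687/5647 134625/5647; 134625/5647 166733/5647]
step 1: y = z − H·x̄ = [8046/5647, 2994/5647]
step 1: S = H·P̄·Hᵀ + R = [1286569/5647 -1285965/5647; -1285965/5647 1350766/5647]
step 1: K = P̄·Hᵀ·S⁻¹ = [5903507/14901307 1109006/14901307; -2308771/14901307 -7361872/14901307]
step 1: x' = x̄ + K·y = [-7788584/14901307, -9749811/14901307]
step 1: P' = (I − K·H)·P̄ = [16112354/14901307 -8610680/14901307; -8610680/14901307 7986276/14901307]
step 2: x̄ = F·x = [3866130/14901307, -5883681/14901307]
step 2: P̄ = F·P·Fᵀ + Q = [339889678/14901307 322089042/14901307; 322089042/14901307 401682524/14901307]
step 2: y = z − H·x̄ = [-31651193/14901307, -52605153/14901307]
step 2: S = H·P̄·Hᵀ + R = [3109202632/14901307 -3093589614/14901307; -3093589614/14901307 3249877249/14901307]
step 2: K = P̄·Hᵀ·S⁻¹ = [373770649/943453442 666109271/8962807699; -73090099/471726721 -4425808156/8962807699]
step 2: x' = x̄ + K·y = [-15136541567/17925615398, 15034949726/8962807699]
step 2: P' = (I − K·H)·P̄ = [9690892865/8962807699 -5178501068/8962807699; -5178501068/8962807699 4802154612/8962807699]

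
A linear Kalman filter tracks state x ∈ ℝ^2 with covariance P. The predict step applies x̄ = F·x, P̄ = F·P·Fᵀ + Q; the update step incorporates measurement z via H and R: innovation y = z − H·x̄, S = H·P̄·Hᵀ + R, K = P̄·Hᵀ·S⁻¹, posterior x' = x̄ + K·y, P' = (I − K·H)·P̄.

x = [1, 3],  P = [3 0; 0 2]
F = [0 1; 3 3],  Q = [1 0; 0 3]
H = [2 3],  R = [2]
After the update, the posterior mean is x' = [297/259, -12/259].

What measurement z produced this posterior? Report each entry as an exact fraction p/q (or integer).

z = [2]

x̄ = F·x = [3, 12]
P̄ = F·P·Fᵀ + Q = [3 6; 6 48]
S = H·P̄·Hᵀ + R = [518]
K = P̄·Hᵀ·S⁻¹ = [12/259; 78/259]
x' − x̄ = [-480/259, -3120/259] = K·y
y = (KᵀK)⁻¹·Kᵀ·(x' − x̄) = [-40]
z = y + H·x̄ = [-40] + [42] = [2]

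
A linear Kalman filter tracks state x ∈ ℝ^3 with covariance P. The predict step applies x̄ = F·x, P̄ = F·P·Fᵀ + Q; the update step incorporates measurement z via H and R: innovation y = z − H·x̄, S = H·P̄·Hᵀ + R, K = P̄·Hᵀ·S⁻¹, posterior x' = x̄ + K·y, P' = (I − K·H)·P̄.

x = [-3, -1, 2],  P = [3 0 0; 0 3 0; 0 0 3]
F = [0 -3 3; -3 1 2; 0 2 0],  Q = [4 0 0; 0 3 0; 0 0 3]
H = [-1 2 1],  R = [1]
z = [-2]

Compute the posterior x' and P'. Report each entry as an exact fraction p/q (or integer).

x̄ = F·x = [9, 12, -2]
P̄ = F·P·Fᵀ + Q = [58 9 -18; 9 45 6; -18 6 15]
y = z − H·x̄ = [-15]
S = H·P̄·Hᵀ + R = [278]
K = P̄·Hᵀ·S⁻¹ = [-29/139; 87/278; 45/278]
x' = x̄ + K·y = [1686/139, 2031/278, -1231/278]
P' = (I − K·H)·P̄ = [6380/139 3774/139 -1197/139; 3774/139 4941/278 -2247/278; -1197/139 -2247/278 2145/278]

x' = [1686/139, 2031/278, -1231/278]
P' = [6380/139 3774/139 -1197/139; 3774/139 4941/278 -2247/278; -1197/139 -2247/278 2145/278]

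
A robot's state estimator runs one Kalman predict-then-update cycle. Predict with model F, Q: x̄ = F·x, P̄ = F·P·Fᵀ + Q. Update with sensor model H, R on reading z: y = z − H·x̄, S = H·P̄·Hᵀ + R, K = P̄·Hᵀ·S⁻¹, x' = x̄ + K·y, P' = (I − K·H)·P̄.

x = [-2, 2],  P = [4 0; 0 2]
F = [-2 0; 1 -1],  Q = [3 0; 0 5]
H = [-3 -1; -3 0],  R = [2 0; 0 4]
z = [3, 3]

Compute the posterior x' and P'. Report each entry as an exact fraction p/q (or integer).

x̄ = F·x = [4, -4]
P̄ = F·P·Fᵀ + Q = [19 -8; -8 11]
y = z − H·x̄ = [11, 15]
S = H·P̄·Hᵀ + R = [136 147; 147 175]
K = P̄·Hᵀ·S⁻¹ = [-28/313 -549/2191; -179/313 1353/2191]
x' = x̄ + K·y = [-1627/2191, -2252/2191]
P' = (I − K·H)·P̄ = [732/2191 -1804/2191; -1804/2191 7918/2191]

x' = [-1627/2191, -2252/2191]
P' = [732/2191 -1804/2191; -1804/2191 7918/2191]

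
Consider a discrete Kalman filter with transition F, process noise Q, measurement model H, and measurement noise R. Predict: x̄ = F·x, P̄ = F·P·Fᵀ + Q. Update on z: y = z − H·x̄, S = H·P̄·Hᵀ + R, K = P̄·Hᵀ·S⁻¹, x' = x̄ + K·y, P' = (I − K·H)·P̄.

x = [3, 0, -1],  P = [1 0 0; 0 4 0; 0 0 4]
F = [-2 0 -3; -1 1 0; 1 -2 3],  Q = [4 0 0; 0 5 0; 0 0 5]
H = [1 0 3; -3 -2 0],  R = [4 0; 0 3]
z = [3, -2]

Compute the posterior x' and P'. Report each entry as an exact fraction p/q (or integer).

x̄ = F·x = [-3, -3, 0]
P̄ = F·P·Fᵀ + Q = [44 2 -38; 2 10 -9; -38 -9 58]
y = z − H·x̄ = [6, -17]
S = H·P̄·Hᵀ + R = [342 260; 260 463]
K = P̄·Hᵀ·S⁻¹ = [1475/45373 -14156/45373; -4815/90746 -1196/45373; 14324/45373 4892/45373]
x' = x̄ + K·y = [113383/45373, -130232/45373, 2780/45373]
P' = (I − K·H)·P̄ = [174446/45373 -240435/45373 -56182/45373; -240435/45373 724893/90746 76935/45373; -56182/45373 76935/45373 37826/45373]

x' = [113383/45373, -130232/45373, 2780/45373]
P' = [174446/45373 -240435/45373 -56182/45373; -240435/45373 724893/90746 76935/45373; -56182/45373 76935/45373 37826/45373]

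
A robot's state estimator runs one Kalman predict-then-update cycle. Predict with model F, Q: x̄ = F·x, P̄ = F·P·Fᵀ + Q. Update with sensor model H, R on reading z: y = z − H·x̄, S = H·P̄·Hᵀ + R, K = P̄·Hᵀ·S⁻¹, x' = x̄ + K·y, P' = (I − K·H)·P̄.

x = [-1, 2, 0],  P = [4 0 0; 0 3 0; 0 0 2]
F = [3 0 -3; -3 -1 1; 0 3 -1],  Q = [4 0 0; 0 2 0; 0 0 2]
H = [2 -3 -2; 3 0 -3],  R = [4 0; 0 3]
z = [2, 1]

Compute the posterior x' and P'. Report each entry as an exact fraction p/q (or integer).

x̄ = F·x = [-3, 1, 6]
P̄ = F·P·Fᵀ + Q = [58 -42 6; -42 43 -11; 6 -11 31]
y = z − H·x̄ = [23, 28]
S = H·P̄·Hᵀ + R = [1071 741; 741 696]
K = P̄·Hᵀ·S⁻¹ = [14828/65445 -1118/65445; -21341/65445 13976/65445; 14581/65445 -22576/65445]
x' = x̄ + K·y = [22681/13089, -6814/13089, 19181/13089]
P' = (I − K·H)·P̄ = [559778/65445 -20516/65445 560896/65445; -20516/65445 37772/65445 -34492/65445; 560896/65445 -34492/65445 583472/65445]

x' = [22681/13089, -6814/13089, 19181/13089]
P' = [559778/65445 -20516/65445 560896/65445; -20516/65445 37772/65445 -34492/65445; 560896/65445 -34492/65445 583472/65445]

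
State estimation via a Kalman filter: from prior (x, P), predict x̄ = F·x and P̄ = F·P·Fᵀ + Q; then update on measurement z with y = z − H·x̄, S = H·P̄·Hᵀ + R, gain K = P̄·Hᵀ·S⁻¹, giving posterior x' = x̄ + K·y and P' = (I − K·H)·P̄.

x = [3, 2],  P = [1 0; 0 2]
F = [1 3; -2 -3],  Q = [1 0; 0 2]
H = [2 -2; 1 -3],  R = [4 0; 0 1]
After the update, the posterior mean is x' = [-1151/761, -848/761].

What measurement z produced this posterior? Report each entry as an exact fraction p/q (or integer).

x̄ = F·x = [9, -12]
P̄ = F·P·Fᵀ + Q = [20 -20; -20 24]
S = H·P̄·Hᵀ + R = [340 344; 344 357]
K = P̄·Hᵀ·S⁻¹ = [260/761 -80/761; 58/761 -252/761]
x' − x̄ = [-8000/761, 8284/761] = K·y
y = (KᵀK)⁻¹·Kᵀ·(x' − x̄) = [-44, -43]
z = y + H·x̄ = [-44, -43] + [42, 45] = [-2, 2]

z = [-2, 2]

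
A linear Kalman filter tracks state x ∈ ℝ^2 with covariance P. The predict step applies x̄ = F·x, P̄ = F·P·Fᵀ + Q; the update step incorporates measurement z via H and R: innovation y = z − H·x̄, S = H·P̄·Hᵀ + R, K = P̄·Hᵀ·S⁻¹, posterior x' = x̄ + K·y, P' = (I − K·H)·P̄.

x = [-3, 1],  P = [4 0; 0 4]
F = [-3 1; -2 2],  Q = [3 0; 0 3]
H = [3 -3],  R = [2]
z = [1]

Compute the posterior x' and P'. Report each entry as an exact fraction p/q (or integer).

x' = [1115/128, 1069/128]
P' = [4415/128 4393/128; 4393/128 4399/128]

x̄ = F·x = [10, 8]
P̄ = F·P·Fᵀ + Q = [43 32; 32 35]
y = z − H·x̄ = [-5]
S = H·P̄·Hᵀ + R = [128]
K = P̄·Hᵀ·S⁻¹ = [33/128; -9/128]
x' = x̄ + K·y = [1115/128, 1069/128]
P' = (I − K·H)·P̄ = [4415/128 4393/128; 4393/128 4399/128]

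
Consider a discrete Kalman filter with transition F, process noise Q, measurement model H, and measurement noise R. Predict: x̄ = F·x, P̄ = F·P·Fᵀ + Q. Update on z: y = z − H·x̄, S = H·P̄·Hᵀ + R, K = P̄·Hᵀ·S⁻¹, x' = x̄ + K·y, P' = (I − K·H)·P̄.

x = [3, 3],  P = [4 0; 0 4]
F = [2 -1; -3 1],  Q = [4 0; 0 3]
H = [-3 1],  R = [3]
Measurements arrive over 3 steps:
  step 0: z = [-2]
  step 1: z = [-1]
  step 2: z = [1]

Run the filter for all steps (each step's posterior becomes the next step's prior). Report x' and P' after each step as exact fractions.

step 0: x' = [-1/43, -929/430], P' = [32/43 66/43; 66/43 2361/430]
step 1: x' = [245/1902, -5099/5706], P' = [411/634 725/634; 725/634 3722/951]
step 2: x' = [-53069/142261, -49663/142261], P' = [184013/284522 325125/284522; 325125/284522 1113963/284522]

step 0: x̄ = F·x = [3, -6]
step 0: P̄ = F·P·Fᵀ + Q = [24 -28; -28 43]
step 0: y = z − H·x̄ = [13]
step 0: S = H·P̄·Hᵀ + R = [430]
step 0: K = P̄·Hᵀ·S⁻¹ = [-10/43; 127/430]
step 0: x' = x̄ + K·y = [-1/43, -929/430]
step 0: P' = (I − K·H)·P̄ = [32/43 66/43; 66/43 2361/430]
step 1: x̄ = F·x = [909/430, -899/430]
step 1: P̄ = F·P·Fᵀ + Q = [2721/430 -981/430; -981/430 2571/430]
step 1: y = z − H·x̄ = [1598/215]
step 1: S = H·P̄·Hᵀ + R = [17118/215]
step 1: K = P̄·Hᵀ·S⁻¹ = [-254/951; 919/5706]
step 1: x' = x̄ + K·y = [245/1902, -5099/5706]
step 1: P' = (I − K·H)·P̄ = [411/634 725/634; 725/634 3722/951]
step 2: x̄ = F·x = [6569/5706, -3652/2853]
step 2: P̄ = F·P·Fᵀ + Q = [5642/951 -3967/1902; -3967/1902 11197/1902]
step 2: y = z − H·x̄ = [32717/5706]
step 2: S = H·P̄·Hᵀ + R = [142261/1902]
step 2: K = P̄·Hᵀ·S⁻¹ = [-37819/142261; 23098/142261]
step 2: x' = x̄ + K·y = [-53069/142261, -49663/142261]
step 2: P' = (I − K·H)·P̄ = [184013/284522 325125/284522; 325125/284522 1113963/284522]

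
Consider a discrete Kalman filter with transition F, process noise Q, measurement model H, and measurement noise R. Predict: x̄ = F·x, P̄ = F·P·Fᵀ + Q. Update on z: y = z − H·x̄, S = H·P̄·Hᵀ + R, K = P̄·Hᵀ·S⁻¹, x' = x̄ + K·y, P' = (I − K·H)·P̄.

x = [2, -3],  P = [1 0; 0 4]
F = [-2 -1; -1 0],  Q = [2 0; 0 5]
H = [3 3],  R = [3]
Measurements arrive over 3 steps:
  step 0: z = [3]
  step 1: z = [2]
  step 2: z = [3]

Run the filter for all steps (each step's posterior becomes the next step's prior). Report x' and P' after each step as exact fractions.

step 0: x' = [83/61, -26/61], P' = [178/61 -166/61; -166/61 174/61]
step 1: x' = [-109/263, 531/526], P' = [3370/1841 -3103/1841; -3103/1841 6879/3682]
step 2: x' = [3331/24559, 20825/24559], P' = [308900/171913 -285247/171913; -285247/171913 317671/171913]

step 0: x̄ = F·x = [-1, -2]
step 0: P̄ = F·P·Fᵀ + Q = [10 2; 2 6]
step 0: y = z − H·x̄ = [12]
step 0: S = H·P̄·Hᵀ + R = [183]
step 0: K = P̄·Hᵀ·S⁻¹ = [12/61; 8/61]
step 0: x' = x̄ + K·y = [83/61, -26/61]
step 0: P' = (I − K·H)·P̄ = [178/61 -166/61; -166/61 174/61]
step 1: x̄ = F·x = [-140/61, -83/61]
step 1: P̄ = F·P·Fᵀ + Q = [344/61 190/61; 190/61 483/61]
step 1: y = z − H·x̄ = [791/61]
step 1: S = H·P̄·Hᵀ + R = [11046/61]
step 1: K = P̄·Hᵀ·S⁻¹ = [267/1841; 673/3682]
step 1: x' = x̄ + K·y = [-109/263, 531/526]
step 1: P' = (I − K·H)·P̄ = [3370/1841 -3103/1841; -3103/1841 6879/3682]
step 2: x̄ = F·x = [-95/526, 109/263]
step 2: P̄ = F·P·Fᵀ + Q = [16379/3682 3637/1841; 3637/1841 12575/1841]
step 2: y = z − H·x̄ = [1209/526]
step 2: S = H·P̄·Hᵀ + R = [73677/526]
step 2: K = P̄·Hᵀ·S⁻¹ = [3379/24559; 4632/24559]
step 2: x' = x̄ + K·y = [3331/24559, 20825/24559]
step 2: P' = (I − K·H)·P̄ = [308900/171913 -285247/171913; -285247/171913 317671/171913]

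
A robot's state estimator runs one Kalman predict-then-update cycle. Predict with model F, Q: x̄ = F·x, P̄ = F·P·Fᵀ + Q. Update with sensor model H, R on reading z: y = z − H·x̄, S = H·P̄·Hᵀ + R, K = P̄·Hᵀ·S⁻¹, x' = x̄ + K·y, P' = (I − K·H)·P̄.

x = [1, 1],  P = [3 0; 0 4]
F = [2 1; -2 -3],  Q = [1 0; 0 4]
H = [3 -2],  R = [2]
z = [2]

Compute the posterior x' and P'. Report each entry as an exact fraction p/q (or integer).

x̄ = F·x = [3, -5]
P̄ = F·P·Fᵀ + Q = [17 -24; -24 52]
y = z − H·x̄ = [-17]
S = H·P̄·Hᵀ + R = [651]
K = P̄·Hᵀ·S⁻¹ = [33/217; -176/651]
x' = x̄ + K·y = [90/217, -263/651]
P' = (I − K·H)·P̄ = [422/217 600/217; 600/217 2876/651]

x' = [90/217, -263/651]
P' = [422/217 600/217; 600/217 2876/651]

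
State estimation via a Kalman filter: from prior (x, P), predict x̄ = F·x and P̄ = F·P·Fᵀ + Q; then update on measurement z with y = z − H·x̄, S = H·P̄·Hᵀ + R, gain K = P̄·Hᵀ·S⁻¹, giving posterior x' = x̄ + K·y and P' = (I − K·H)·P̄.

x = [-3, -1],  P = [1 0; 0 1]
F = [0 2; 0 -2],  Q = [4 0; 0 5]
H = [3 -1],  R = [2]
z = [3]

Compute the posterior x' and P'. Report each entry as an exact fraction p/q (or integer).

x' = [94/107, -17/107]
P' = [72/107 160/107; 160/107 522/107]

x̄ = F·x = [-2, 2]
P̄ = F·P·Fᵀ + Q = [8 -4; -4 9]
y = z − H·x̄ = [11]
S = H·P̄·Hᵀ + R = [107]
K = P̄·Hᵀ·S⁻¹ = [28/107; -21/107]
x' = x̄ + K·y = [94/107, -17/107]
P' = (I − K·H)·P̄ = [72/107 160/107; 160/107 522/107]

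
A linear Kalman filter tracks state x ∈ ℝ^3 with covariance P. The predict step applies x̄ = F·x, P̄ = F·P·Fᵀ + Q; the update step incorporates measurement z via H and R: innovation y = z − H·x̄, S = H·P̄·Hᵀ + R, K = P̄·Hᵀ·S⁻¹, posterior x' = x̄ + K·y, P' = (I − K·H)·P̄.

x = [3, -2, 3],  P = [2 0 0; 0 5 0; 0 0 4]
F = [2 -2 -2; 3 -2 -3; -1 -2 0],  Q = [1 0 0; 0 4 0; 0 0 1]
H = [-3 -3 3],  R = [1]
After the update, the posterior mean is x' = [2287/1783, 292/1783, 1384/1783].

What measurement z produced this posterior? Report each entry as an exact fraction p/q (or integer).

z = [-2]

x̄ = F·x = [4, 4, 1]
P̄ = F·P·Fᵀ + Q = [45 56 16; 56 78 14; 16 14 23]
S = H·P̄·Hᵀ + R = [1783]
K = P̄·Hᵀ·S⁻¹ = [-255/1783; -360/1783; -21/1783]
x' − x̄ = [-4845/1783, -6840/1783, -399/1783] = K·y
y = (KᵀK)⁻¹·Kᵀ·(x' − x̄) = [19]
z = y + H·x̄ = [19] + [-21] = [-2]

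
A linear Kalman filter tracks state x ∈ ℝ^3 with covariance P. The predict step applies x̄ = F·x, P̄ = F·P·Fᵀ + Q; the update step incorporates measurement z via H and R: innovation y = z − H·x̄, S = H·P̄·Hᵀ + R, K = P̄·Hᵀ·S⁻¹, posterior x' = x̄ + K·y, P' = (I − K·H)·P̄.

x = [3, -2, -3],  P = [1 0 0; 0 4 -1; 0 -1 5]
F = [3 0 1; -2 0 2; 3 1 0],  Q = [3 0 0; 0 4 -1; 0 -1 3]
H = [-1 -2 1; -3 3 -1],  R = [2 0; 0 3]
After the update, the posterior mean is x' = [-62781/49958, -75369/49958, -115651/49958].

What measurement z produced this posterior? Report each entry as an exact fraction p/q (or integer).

x̄ = F·x = [6, -12, 7]
P̄ = F·P·Fᵀ + Q = [17 4 8; 4 28 -9; 8 -9 16]
S = H·P̄·Hᵀ + R = [183 -182; -182 454]
K = P̄·Hᵀ·S⁻¹ = [-8136/24979 -11695/49958; -8292/24979 2265/49958; -195/24979 -7529/49958]
x' − x̄ = [-362529/49958, 524127/49958, -465357/49958] = K·y
y = (KᵀK)⁻¹·Kᵀ·(x' − x̄) = [-23, 63]
z = y + H·x̄ = [-23, 63] + [25, -61] = [2, 2]

z = [2, 2]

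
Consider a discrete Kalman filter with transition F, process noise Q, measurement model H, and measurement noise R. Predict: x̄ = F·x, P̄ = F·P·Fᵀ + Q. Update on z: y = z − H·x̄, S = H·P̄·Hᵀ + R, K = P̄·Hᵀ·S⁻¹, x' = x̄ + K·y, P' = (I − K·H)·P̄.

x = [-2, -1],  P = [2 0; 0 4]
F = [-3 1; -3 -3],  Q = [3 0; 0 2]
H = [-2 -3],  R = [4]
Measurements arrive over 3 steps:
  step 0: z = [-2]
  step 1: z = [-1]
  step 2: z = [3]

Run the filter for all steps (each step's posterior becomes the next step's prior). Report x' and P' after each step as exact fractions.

step 0: x̄ = F·x = [5, 9]
step 0: P̄ = F·P·Fᵀ + Q = [25 6; 6 56]
step 0: y = z − H·x̄ = [35]
step 0: S = H·P̄·Hᵀ + R = [680]
step 0: K = P̄·Hᵀ·S⁻¹ = [-1/10; -9/34]
step 0: x' = x̄ + K·y = [3/2, -9/34]
step 0: P' = (I − K·H)·P̄ = [91/5 -12; -12 142/17]
step 1: x̄ = F·x = [-81/17, -63/17]
step 1: P̄ = F·P·Fᵀ + Q = [21008/85 5673/85; 5673/85 2123/85]
step 1: y = z − H·x̄ = [-368/17]
step 1: S = H·P̄·Hᵀ + R = [34311/17]
step 1: K = P̄·Hᵀ·S⁻¹ = [-11807/34311; -1181/11437]
step 1: x' = x̄ + K·y = [92105/34311, -16819/11437]
step 1: P' = (I − K·H)·P̄ = [1398779/171555 -284602/57185; -284602/57185 197608/57185]
step 2: x̄ = F·x = [-108924/11437, -41648/11437]
step 2: P̄ = F·P·Fᵀ + Q = [6273112/57185 1895901/57185; 1895901/57185 966343/57185]
step 2: y = z − H·x̄ = [-308481/11437]
step 2: S = H·P̄·Hᵀ + R = [56769087/57185]
step 2: K = P̄·Hᵀ·S⁻¹ = [-18233927/56769087; -2230277/18923029]
step 2: x' = x̄ + K·y = [-16283291/18923029, -8753015/18923029]
step 2: P' = (I − K·H)·P̄ = [413443159/56769087 -83772290/18923029; -83772290/18923029 58821896/18923029]

step 0: x' = [3/2, -9/34], P' = [91/5 -12; -12 142/17]
step 1: x' = [92105/34311, -16819/11437], P' = [1398779/171555 -284602/57185; -284602/57185 197608/57185]
step 2: x' = [-16283291/18923029, -8753015/18923029], P' = [413443159/56769087 -83772290/18923029; -83772290/18923029 58821896/18923029]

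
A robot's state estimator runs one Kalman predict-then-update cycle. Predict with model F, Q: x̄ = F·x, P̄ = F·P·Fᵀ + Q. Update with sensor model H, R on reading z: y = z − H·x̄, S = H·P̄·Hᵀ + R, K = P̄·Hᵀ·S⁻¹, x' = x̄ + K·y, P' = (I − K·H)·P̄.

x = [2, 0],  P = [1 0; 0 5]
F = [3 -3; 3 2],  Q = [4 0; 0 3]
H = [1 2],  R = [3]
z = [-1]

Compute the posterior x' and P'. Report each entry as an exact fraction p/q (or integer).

x' = [326/105, -187/105]
P' = [5834/105 -2893/105; -2893/105 1511/105]

x̄ = F·x = [6, 6]
P̄ = F·P·Fᵀ + Q = [58 -21; -21 32]
y = z − H·x̄ = [-19]
S = H·P̄·Hᵀ + R = [105]
K = P̄·Hᵀ·S⁻¹ = [16/105; 43/105]
x' = x̄ + K·y = [326/105, -187/105]
P' = (I − K·H)·P̄ = [5834/105 -2893/105; -2893/105 1511/105]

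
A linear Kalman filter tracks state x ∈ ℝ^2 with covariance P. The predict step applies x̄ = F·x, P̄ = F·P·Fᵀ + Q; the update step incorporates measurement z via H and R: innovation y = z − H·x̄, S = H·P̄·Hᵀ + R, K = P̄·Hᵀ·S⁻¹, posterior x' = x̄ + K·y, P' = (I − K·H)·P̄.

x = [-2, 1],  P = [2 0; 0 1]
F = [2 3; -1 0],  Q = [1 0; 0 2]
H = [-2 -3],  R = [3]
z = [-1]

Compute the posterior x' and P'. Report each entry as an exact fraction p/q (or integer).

x' = [-15/7, 38/21]
P' = [62/7 -116/21; -116/21 236/63]

x̄ = F·x = [-1, 2]
P̄ = F·P·Fᵀ + Q = [18 -4; -4 4]
y = z − H·x̄ = [3]
S = H·P̄·Hᵀ + R = [63]
K = P̄·Hᵀ·S⁻¹ = [-8/21; -4/63]
x' = x̄ + K·y = [-15/7, 38/21]
P' = (I − K·H)·P̄ = [62/7 -116/21; -116/21 236/63]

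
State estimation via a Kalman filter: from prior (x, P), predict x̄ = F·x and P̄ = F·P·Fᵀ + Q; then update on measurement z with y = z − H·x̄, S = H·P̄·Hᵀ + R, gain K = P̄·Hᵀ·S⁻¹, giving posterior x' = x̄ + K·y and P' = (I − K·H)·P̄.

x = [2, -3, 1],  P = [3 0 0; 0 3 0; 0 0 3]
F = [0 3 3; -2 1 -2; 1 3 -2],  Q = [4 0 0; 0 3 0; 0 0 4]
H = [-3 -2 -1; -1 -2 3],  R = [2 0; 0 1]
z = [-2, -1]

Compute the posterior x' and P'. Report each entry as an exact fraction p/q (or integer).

x' = [388411/74168, -53053/9271, -534317/222504]
P' = [1262671/74168 -195519/9271 -623763/74168; -195519/9271 244926/9271 98021/9271; -623763/74168 98021/9271 965893/222504]

x̄ = F·x = [-6, -9, -9]
P̄ = F·P·Fᵀ + Q = [58 -9 9; -9 30 15; 9 15 46]
y = z − H·x̄ = [-47, 2]
S = H·P̄·Hᵀ + R = [696 -48; -48 323]
K = P̄·Hᵀ·S⁻¹ = [-17973/74168 -707/9271; -658/9271 -270/9271; -28517/222504 2665/9271]
x' = x̄ + K·y = [388411/74168, -53053/9271, -534317/222504]
P' = (I − K·H)·P̄ = [1262671/74168 -195519/9271 -623763/74168; -195519/9271 244926/9271 98021/9271; -623763/74168 98021/9271 965893/222504]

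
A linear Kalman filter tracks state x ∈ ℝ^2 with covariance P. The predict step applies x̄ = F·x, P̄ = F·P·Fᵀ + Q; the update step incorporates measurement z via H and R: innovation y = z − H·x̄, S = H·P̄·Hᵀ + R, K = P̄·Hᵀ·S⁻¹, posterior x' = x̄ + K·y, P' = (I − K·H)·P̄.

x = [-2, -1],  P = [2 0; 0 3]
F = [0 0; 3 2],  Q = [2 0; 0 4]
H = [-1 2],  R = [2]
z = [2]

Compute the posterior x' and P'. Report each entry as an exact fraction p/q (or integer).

x' = [-9/35, 26/35]
P' = [69/35 34/35; 34/35 34/35]

x̄ = F·x = [0, -8]
P̄ = F·P·Fᵀ + Q = [2 0; 0 34]
y = z − H·x̄ = [18]
S = H·P̄·Hᵀ + R = [140]
K = P̄·Hᵀ·S⁻¹ = [-1/70; 17/35]
x' = x̄ + K·y = [-9/35, 26/35]
P' = (I − K·H)·P̄ = [69/35 34/35; 34/35 34/35]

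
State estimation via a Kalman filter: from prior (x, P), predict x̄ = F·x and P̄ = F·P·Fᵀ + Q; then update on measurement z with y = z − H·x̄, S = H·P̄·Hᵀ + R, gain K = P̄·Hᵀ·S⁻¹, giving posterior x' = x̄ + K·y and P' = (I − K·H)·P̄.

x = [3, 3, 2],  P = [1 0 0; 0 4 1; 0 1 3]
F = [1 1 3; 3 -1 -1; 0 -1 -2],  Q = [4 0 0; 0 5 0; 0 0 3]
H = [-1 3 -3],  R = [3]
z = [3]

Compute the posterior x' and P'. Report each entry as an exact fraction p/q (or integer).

x' = [606/49, -68/49, -325/49]
P' = [2055/49 -642/49 -1326/49; -642/49 1445/147 681/49; -1326/49 681/49 1124/49]

x̄ = F·x = [12, 4, -7]
P̄ = F·P·Fᵀ + Q = [42 -14 -27; -14 23 13; -27 13 23]
y = z − H·x̄ = [-18]
S = H·P̄·Hᵀ + R = [147]
K = P̄·Hᵀ·S⁻¹ = [-1/49; 44/147; -1/49]
x' = x̄ + K·y = [606/49, -68/49, -325/49]
P' = (I − K·H)·P̄ = [2055/49 -642/49 -1326/49; -642/49 1445/147 681/49; -1326/49 681/49 1124/49]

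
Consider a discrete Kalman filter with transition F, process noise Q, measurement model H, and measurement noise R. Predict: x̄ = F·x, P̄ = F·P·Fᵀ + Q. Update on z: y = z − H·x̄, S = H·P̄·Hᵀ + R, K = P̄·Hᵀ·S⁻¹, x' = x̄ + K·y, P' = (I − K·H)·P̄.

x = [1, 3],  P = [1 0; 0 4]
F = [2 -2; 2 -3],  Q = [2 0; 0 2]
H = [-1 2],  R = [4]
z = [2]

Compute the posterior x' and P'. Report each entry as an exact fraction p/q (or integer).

x' = [40/41, 49/41]
P' = [324/41 196/41; 196/41 154/41]

x̄ = F·x = [-4, -7]
P̄ = F·P·Fᵀ + Q = [22 28; 28 42]
y = z − H·x̄ = [12]
S = H·P̄·Hᵀ + R = [82]
K = P̄·Hᵀ·S⁻¹ = [17/41; 28/41]
x' = x̄ + K·y = [40/41, 49/41]
P' = (I − K·H)·P̄ = [324/41 196/41; 196/41 154/41]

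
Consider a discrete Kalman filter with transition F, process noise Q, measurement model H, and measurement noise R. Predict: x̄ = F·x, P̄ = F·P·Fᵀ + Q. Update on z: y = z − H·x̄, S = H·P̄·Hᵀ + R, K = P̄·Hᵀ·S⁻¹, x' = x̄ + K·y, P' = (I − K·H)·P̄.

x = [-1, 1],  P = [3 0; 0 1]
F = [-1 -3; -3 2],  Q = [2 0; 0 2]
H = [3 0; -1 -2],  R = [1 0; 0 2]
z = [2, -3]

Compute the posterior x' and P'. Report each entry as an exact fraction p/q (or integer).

x̄ = F·x = [-2, 5]
P̄ = F·P·Fᵀ + Q = [14 3; 3 33]
y = z − H·x̄ = [8, 5]
S = H·P̄·Hᵀ + R = [127 -60; -60 160]
K = P̄·Hᵀ·S⁻¹ = [69/209 -1/836; -135/836 -8223/16720]
x' = x̄ + K·y = [531/836, 4177/3344]
P' = (I − K·H)·P̄ = [23/209 -45/836; -45/836 8673/16720]

x' = [531/836, 4177/3344]
P' = [23/209 -45/836; -45/836 8673/16720]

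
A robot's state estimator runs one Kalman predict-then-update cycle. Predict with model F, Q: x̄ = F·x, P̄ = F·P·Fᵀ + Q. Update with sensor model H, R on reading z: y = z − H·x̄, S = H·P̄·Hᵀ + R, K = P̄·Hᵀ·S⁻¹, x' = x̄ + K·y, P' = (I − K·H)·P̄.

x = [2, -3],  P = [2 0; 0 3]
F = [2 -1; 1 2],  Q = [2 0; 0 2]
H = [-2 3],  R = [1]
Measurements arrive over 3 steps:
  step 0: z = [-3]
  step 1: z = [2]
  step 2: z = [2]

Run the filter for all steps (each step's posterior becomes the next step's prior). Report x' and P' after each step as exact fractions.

step 0: x̄ = F·x = [7, -4]
step 0: P̄ = F·P·Fᵀ + Q = [13 -2; -2 16]
step 0: y = z − H·x̄ = [23]
step 0: S = H·P̄·Hᵀ + R = [221]
step 0: K = P̄·Hᵀ·S⁻¹ = [-32/221; 4/17]
step 0: x' = x̄ + K·y = [811/221, 24/17]
step 0: P' = (I − K·H)·P̄ = [1849/221 94/17; 94/17 64/17]
step 1: x̄ = F·x = [1310/221, 1435/221]
step 1: P̄ = F·P·Fᵀ + Q = [3782/221 5700/221; 5700/221 10507/221]
step 1: y = z − H·x̄ = [-1243/221]
step 1: S = H·P̄·Hᵀ + R = [41512/221]
step 1: K = P̄·Hᵀ·S⁻¹ = [1192/5189; 20121/41512]
step 1: x' = x̄ + K·y = [24054/5189, 156377/41512]
step 1: P' = (I − K·H)·P̄ = [37366/5189 25308/5189; 25308/5189 141683/41512]
step 2: x̄ = F·x = [228487/41512, 252593/20756]
step 2: P̄ = F·P·Fᵀ + Q = [610563/41512 460941/20756; 460941/20756 439635/10378]
step 2: y = z − H·x̄ = [-121945/5189]
step 2: S = H·P̄·Hᵀ + R = [906005/5189]
step 2: K = P̄·Hᵀ·S⁻¹ = [38613/181201; 428982/906005]
step 2: x' = x̄ + K·y = [719363/1449608, 755509/724804]
step 2: P' = (I − K·H)·P̄ = [9827727/1449608 3327393/724804; 3327393/724804 5831643/1812010]

step 0: x' = [811/221, 24/17], P' = [1849/221 94/17; 94/17 64/17]
step 1: x' = [24054/5189, 156377/41512], P' = [37366/5189 25308/5189; 25308/5189 141683/41512]
step 2: x' = [719363/1449608, 755509/724804], P' = [9827727/1449608 3327393/724804; 3327393/724804 5831643/1812010]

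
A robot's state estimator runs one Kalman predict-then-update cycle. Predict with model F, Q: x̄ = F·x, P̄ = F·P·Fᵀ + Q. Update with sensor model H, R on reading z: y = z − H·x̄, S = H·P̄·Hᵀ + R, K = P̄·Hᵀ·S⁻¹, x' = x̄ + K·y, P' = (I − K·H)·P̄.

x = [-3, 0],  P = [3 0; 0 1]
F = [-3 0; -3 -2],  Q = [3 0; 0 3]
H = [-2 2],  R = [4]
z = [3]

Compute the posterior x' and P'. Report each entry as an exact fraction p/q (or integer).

x' = [189/22, 219/22]
P' = [321/11 318/11; 318/11 325/11]

x̄ = F·x = [9, 9]
P̄ = F·P·Fᵀ + Q = [30 27; 27 34]
y = z − H·x̄ = [3]
S = H·P̄·Hᵀ + R = [44]
K = P̄·Hᵀ·S⁻¹ = [-3/22; 7/22]
x' = x̄ + K·y = [189/22, 219/22]
P' = (I − K·H)·P̄ = [321/11 318/11; 318/11 325/11]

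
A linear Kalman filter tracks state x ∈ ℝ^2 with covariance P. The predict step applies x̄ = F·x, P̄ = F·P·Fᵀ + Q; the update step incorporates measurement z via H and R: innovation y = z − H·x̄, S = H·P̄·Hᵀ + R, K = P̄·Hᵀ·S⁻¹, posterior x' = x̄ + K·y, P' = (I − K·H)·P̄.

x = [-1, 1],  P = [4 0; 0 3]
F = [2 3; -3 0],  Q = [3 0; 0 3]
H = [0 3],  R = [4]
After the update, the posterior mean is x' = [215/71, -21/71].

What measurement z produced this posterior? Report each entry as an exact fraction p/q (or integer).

x̄ = F·x = [1, 3]
P̄ = F·P·Fᵀ + Q = [46 -24; -24 39]
S = H·P̄·Hᵀ + R = [355]
K = P̄·Hᵀ·S⁻¹ = [-72/355; 117/355]
x' − x̄ = [144/71, -234/71] = K·y
y = (KᵀK)⁻¹·Kᵀ·(x' − x̄) = [-10]
z = y + H·x̄ = [-10] + [9] = [-1]

z = [-1]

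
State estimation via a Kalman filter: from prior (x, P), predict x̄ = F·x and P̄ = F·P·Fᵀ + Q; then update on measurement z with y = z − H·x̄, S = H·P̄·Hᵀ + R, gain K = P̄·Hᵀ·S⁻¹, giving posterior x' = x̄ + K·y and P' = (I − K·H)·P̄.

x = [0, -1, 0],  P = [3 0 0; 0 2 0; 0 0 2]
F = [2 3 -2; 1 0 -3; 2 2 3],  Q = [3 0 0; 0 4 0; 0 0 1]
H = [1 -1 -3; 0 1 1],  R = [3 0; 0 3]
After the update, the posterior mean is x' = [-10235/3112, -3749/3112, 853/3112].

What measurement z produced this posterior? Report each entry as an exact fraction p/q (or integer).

z = [-3, -1]

x̄ = F·x = [-3, 0, -2]
P̄ = F·P·Fᵀ + Q = [41 18 12; 18 25 -12; 12 -12 39]
S = H·P̄·Hᵀ + R = [240 -64; -64 43]
K = P̄·Hᵀ·S⁻¹ = [1361/6224 398/389; 2079/6224 311/389; -2271/6224 33/389]
x' − x̄ = [-899/3112, -3749/3112, 7077/3112] = K·y
y = (KᵀK)⁻¹·Kᵀ·(x' − x̄) = [-6, 1]
z = y + H·x̄ = [-6, 1] + [3, -2] = [-3, -1]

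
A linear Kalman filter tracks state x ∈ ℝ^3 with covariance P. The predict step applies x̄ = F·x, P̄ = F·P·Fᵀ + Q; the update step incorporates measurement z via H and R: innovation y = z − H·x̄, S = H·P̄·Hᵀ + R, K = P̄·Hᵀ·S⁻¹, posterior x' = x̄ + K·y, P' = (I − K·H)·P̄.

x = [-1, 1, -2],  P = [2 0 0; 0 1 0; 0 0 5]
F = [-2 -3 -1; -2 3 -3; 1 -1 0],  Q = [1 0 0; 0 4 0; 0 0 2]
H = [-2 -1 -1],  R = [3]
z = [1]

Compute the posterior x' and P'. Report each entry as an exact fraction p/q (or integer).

x' = [-42/17, 100/17, -30/17]
P' = [1211/204 -759/68 8/51; -759/68 1965/68 -90/17; 8/51 -90/17 251/51]

x̄ = F·x = [1, 11, -2]
P̄ = F·P·Fᵀ + Q = [23 14 -1; 14 66 -7; -1 -7 5]
y = z − H·x̄ = [12]
S = H·P̄·Hᵀ + R = [204]
K = P̄·Hᵀ·S⁻¹ = [-59/204; -29/68; 1/51]
x' = x̄ + K·y = [-42/17, 100/17, -30/17]
P' = (I − K·H)·P̄ = [1211/204 -759/68 8/51; -759/68 1965/68 -90/17; 8/51 -90/17 251/51]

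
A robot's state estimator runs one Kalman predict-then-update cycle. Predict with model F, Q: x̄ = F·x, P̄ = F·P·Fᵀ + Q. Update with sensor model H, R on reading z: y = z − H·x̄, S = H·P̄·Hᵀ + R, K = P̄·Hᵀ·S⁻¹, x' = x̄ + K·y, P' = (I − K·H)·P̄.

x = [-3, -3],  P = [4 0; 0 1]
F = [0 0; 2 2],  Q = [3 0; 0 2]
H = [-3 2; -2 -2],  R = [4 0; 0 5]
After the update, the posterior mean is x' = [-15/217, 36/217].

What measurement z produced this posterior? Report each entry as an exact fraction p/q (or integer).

z = [1, -1]

x̄ = F·x = [0, -12]
P̄ = F·P·Fᵀ + Q = [3 0; 0 22]
S = H·P̄·Hᵀ + R = [119 -70; -70 105]
K = P̄·Hᵀ·S⁻¹ = [-39/217 -192/1085; 44/217 -44/155]
x' − x̄ = [-15/217, 2640/217] = K·y
y = (KᵀK)⁻¹·Kᵀ·(x' − x̄) = [25, -25]
z = y + H·x̄ = [25, -25] + [-24, 24] = [1, -1]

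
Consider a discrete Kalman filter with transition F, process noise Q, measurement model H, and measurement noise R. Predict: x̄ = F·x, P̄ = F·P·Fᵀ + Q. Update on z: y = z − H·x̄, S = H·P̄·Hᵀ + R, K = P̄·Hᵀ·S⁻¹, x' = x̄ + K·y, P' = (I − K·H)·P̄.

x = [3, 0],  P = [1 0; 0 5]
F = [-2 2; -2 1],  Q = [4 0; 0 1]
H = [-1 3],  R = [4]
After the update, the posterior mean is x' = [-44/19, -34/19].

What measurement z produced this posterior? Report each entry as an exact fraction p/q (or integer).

z = [-2]

x̄ = F·x = [-6, -6]
P̄ = F·P·Fᵀ + Q = [28 14; 14 10]
S = H·P̄·Hᵀ + R = [38]
K = P̄·Hᵀ·S⁻¹ = [7/19; 8/19]
x' − x̄ = [70/19, 80/19] = K·y
y = (KᵀK)⁻¹·Kᵀ·(x' − x̄) = [10]
z = y + H·x̄ = [10] + [-12] = [-2]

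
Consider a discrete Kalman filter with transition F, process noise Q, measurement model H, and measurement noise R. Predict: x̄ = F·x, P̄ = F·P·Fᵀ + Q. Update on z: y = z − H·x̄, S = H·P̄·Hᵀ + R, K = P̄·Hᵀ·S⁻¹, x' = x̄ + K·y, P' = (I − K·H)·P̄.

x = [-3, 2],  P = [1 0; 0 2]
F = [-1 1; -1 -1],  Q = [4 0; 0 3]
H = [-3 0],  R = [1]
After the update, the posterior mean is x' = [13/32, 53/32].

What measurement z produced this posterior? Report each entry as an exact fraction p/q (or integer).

x̄ = F·x = [5, 1]
P̄ = F·P·Fᵀ + Q = [7 -1; -1 6]
S = H·P̄·Hᵀ + R = [64]
K = P̄·Hᵀ·S⁻¹ = [-21/64; 3/64]
x' − x̄ = [-147/32, 21/32] = K·y
y = (KᵀK)⁻¹·Kᵀ·(x' − x̄) = [14]
z = y + H·x̄ = [14] + [-15] = [-1]

z = [-1]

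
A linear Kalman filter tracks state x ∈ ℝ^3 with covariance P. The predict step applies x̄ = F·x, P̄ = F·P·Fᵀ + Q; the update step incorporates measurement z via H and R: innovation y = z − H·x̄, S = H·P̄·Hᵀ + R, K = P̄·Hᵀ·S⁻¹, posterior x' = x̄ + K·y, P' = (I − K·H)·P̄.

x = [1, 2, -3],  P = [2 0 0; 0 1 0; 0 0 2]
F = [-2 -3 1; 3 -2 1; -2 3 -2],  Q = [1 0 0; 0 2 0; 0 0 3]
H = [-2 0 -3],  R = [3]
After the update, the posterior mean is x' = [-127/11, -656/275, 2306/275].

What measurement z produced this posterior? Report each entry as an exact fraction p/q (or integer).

z = [-2]

x̄ = F·x = [-11, -4, 10]
P̄ = F·P·Fᵀ + Q = [20 -4 -5; -4 26 -22; -5 -22 28]
S = H·P̄·Hᵀ + R = [275]
K = P̄·Hᵀ·S⁻¹ = [-1/11; 74/275; -74/275]
x' − x̄ = [-6/11, 444/275, -444/275] = K·y
y = (KᵀK)⁻¹·Kᵀ·(x' − x̄) = [6]
z = y + H·x̄ = [6] + [-8] = [-2]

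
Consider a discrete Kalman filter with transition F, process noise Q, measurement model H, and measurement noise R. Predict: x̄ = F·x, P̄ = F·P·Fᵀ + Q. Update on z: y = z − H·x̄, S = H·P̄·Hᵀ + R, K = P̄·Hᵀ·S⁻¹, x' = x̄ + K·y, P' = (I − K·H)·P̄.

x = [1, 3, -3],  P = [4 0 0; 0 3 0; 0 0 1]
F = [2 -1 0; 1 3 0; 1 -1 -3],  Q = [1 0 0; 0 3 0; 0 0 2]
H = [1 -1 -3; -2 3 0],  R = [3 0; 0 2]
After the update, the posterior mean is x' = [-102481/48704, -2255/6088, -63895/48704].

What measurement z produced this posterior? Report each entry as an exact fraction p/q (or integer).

x̄ = F·x = [-1, 10, 7]
P̄ = F·P·Fᵀ + Q = [20 -1 11; -1 34 -5; 11 -5 18]
S = H·P̄·Hᵀ + R = [125 -36; -36 400]
K = P̄·Hᵀ·S⁻¹ = [-1587/12176 -5807/48704; -133/1522 1535/6088; -4133/12176 -5993/48704]
x' − x̄ = [-53777/48704, -63135/6088, -404823/48704] = K·y
y = (KᵀK)⁻¹·Kᵀ·(x' − x̄) = [35, -29]
z = y + H·x̄ = [35, -29] + [-32, 32] = [3, 3]

z = [3, 3]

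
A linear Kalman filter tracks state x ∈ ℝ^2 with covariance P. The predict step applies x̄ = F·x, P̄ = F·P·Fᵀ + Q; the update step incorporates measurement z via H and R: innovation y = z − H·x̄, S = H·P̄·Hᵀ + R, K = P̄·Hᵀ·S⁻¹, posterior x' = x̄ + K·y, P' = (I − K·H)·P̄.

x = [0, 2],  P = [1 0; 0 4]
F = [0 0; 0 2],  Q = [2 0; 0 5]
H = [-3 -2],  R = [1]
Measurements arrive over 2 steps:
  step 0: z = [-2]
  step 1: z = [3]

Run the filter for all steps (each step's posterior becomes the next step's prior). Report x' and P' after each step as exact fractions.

step 0: x̄ = F·x = [0, 4]
step 0: P̄ = F·P·Fᵀ + Q = [2 0; 0 21]
step 0: y = z − H·x̄ = [6]
step 0: S = H·P̄·Hᵀ + R = [103]
step 0: K = P̄·Hᵀ·S⁻¹ = [-6/103; -42/103]
step 0: x' = x̄ + K·y = [-36/103, 160/103]
step 0: P' = (I − K·H)·P̄ = [170/103 -252/103; -252/103 399/103]
step 1: x̄ = F·x = [0, 320/103]
step 1: P̄ = F·P·Fᵀ + Q = [2 0; 0 2111/103]
step 1: y = z − H·x̄ = [949/103]
step 1: S = H·P̄·Hᵀ + R = [10401/103]
step 1: K = P̄·Hᵀ·S⁻¹ = [-206/3467; -4222/10401]
step 1: x' = x̄ + K·y = [-1898/3467, -6586/10401]
step 1: P' = (I − K·H)·P̄ = [5698/3467 -8444/3467; -8444/3467 40109/10401]

step 0: x' = [-36/103, 160/103], P' = [170/103 -252/103; -252/103 399/103]
step 1: x' = [-1898/3467, -6586/10401], P' = [5698/3467 -8444/3467; -8444/3467 40109/10401]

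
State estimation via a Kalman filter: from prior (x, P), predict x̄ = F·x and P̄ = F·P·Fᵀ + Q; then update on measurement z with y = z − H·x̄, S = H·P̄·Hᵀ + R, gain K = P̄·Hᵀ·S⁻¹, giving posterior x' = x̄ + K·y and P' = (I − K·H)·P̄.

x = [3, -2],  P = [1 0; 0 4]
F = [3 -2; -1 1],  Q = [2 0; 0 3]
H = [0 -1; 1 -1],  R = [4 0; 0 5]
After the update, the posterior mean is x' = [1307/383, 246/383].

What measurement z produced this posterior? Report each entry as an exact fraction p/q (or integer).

x̄ = F·x = [13, -5]
P̄ = F·P·Fᵀ + Q = [27 -11; -11 8]
S = H·P̄·Hᵀ + R = [12 19; 19 62]
K = P̄·Hᵀ·S⁻¹ = [-40/383 247/383; -135/383 -76/383]
x' − x̄ = [-3672/383, 2161/383] = K·y
y = (KᵀK)⁻¹·Kᵀ·(x' − x̄) = [-7, -16]
z = y + H·x̄ = [-7, -16] + [5, 18] = [-2, 2]

z = [-2, 2]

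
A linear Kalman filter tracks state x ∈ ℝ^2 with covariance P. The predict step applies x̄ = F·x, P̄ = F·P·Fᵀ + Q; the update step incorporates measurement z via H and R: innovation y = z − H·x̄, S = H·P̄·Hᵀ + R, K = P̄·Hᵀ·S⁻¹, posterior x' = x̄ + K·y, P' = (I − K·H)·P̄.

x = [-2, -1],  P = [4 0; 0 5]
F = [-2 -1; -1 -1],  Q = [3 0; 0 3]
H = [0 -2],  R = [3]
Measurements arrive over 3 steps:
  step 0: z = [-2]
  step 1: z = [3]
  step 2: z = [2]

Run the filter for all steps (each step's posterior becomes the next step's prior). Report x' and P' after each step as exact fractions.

step 0: x̄ = F·x = [5, 3]
step 0: P̄ = F·P·Fᵀ + Q = [24 13; 13 12]
step 0: y = z − H·x̄ = [4]
step 0: S = H·P̄·Hᵀ + R = [51]
step 0: K = P̄·Hᵀ·S⁻¹ = [-26/51; -8/17]
step 0: x' = x̄ + K·y = [151/51, 19/17]
step 0: P' = (I − K·H)·P̄ = [548/51 13/17; 13/17 12/17]
step 1: x̄ = F·x = [-359/51, -208/51]
step 1: P̄ = F·P·Fᵀ + Q = [2537/51 1249/51; 1249/51 815/51]
step 1: y = z − H·x̄ = [-263/51]
step 1: S = H·P̄·Hᵀ + R = [3413/51]
step 1: K = P̄·Hᵀ·S⁻¹ = [-2498/3413; -1630/3413]
step 1: x' = x̄ + K·y = [-11143/3413, -5514/3413]
step 1: P' = (I − K·H)·P̄ = [47427/3413 3747/3413; 3747/3413 2445/3413]
step 2: x̄ = F·x = [27800/3413, 16657/3413]
step 2: P̄ = F·P·Fᵀ + Q = [217380/3413 108540/3413; 108540/3413 67605/3413]
step 2: y = z − H·x̄ = [40140/3413]
step 2: S = H·P̄·Hᵀ + R = [280659/3413]
step 2: K = P̄·Hᵀ·S⁻¹ = [-72360/93553; -45070/93553]
step 2: x' = x̄ + K·y = [-89000/93553, -73483/93553]
step 2: P' = (I − K·H)·P̄ = [1356180/93553 108540/93553; 108540/93553 67605/93553]

step 0: x' = [151/51, 19/17], P' = [548/51 13/17; 13/17 12/17]
step 1: x' = [-11143/3413, -5514/3413], P' = [47427/3413 3747/3413; 3747/3413 2445/3413]
step 2: x' = [-89000/93553, -73483/93553], P' = [1356180/93553 108540/93553; 108540/93553 67605/93553]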